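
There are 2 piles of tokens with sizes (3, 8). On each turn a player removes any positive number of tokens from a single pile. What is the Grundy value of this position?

11

Compute the nim-sum pairwise:
3 ^ 8 = 11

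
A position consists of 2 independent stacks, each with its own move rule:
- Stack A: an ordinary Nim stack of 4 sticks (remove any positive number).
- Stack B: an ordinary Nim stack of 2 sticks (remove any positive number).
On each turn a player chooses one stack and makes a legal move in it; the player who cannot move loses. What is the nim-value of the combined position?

6

Stack A is a plain Nim stack of size 4, so its Grundy value is 4.
Stack B is a plain Nim stack of size 2, so its Grundy value is 2.
The value of a disjunctive sum is the nim-sum of the parts.
Combined value = 4 XOR 2 = 6.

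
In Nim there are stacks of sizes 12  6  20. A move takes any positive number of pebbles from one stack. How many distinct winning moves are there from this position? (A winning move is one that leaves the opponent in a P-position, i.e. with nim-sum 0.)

1

Write each in binary and XOR column by column:
  01100  (12)
  00110  (6)
  10100  (20)
  -----
  11110  (30)
The overall nim-sum is X = 30. A stack of size p has a winning move iff p XOR X < p (reduce it to p XOR X).
  12: 12 XOR 30 = 18 ≥ 12 — no move.
  6: 6 XOR 30 = 24 ≥ 6 — no move.
  20: 20 XOR 30 = 10 < 20 — winning move (to 10).
That gives 1 winning move.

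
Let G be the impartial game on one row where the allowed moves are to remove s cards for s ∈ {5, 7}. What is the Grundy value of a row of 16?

0

Grundy values for subtraction set {5, 7}:
k:     0  1  2  3  4  5  6  7  8  9 10 11 12 13 14 15 16
g(k):  0  0  0  0  0  1  1  1  1  1  2  2  0  0  0  0  0
So g(16) = 0.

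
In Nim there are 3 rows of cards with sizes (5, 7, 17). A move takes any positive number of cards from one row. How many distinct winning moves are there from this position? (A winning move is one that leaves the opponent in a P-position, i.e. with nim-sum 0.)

Nim-sum: 5 ⊕ 7 ⊕ 17 = 19.
The overall nim-sum is X = 19. A row of size p has a winning move iff p XOR X < p (reduce it to p XOR X).
  5: 5 XOR 19 = 22 ≥ 5 — no move.
  7: 7 XOR 19 = 20 ≥ 7 — no move.
  17: 17 XOR 19 = 2 < 17 — winning move (to 2).
That gives 1 winning move.

1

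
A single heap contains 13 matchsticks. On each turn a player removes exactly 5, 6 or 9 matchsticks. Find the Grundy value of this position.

2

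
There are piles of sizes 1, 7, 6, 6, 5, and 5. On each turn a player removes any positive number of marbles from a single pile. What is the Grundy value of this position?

6

Compute the nim-sum pairwise:
1 ⊕ 7 = 6
6 ⊕ 6 = 0
0 ⊕ 6 = 6
6 ⊕ 5 = 3
3 ⊕ 5 = 6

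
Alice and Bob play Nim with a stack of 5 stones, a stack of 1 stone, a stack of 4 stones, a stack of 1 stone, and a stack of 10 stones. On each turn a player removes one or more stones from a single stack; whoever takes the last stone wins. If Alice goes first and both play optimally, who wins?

Write each in binary and XOR column by column:
  0101  (5)
  0001  (1)
  0100  (4)
  0001  (1)
  1010  (10)
  ----
  1011  (11)
The nim-sum is 11 ≠ 0, so this is an N-position: the player to move can win; Alice has a winning move.

Alice wins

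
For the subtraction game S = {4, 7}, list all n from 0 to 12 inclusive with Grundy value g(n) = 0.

0, 1, 2, 3, 11, 12

Compute g(0), g(1), … for moves {4, 7}:
g(0) = mex{} = 0
g(1) = mex{} = 0
g(2) = mex{} = 0
g(3) = mex{} = 0
g(4) = mex{0} = 1
g(5) = mex{0} = 1
g(6) = mex{0} = 1
g(7) = mex{0} = 1
g(8) = mex{0,1} = 2
g(9) = mex{0,1} = 2
g(10) = mex{0,1} = 2
g(11) = mex{1} = 0
g(12) = mex{1,2} = 0
The P-positions (g = 0) in 0..12 are 0, 1, 2, 3, 11, 12.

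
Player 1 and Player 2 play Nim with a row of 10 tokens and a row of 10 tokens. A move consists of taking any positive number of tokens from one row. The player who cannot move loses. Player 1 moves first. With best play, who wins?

Player 2 wins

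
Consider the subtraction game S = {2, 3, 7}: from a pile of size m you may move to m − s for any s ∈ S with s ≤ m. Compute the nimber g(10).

0

Compute g(0), g(1), … for moves {2, 3, 7}:
k:     0  1  2  3  4  5  6  7  8  9 10
g(k):  0  0  1  1  2  0  0  1  1  2  0
So g(10) = 0.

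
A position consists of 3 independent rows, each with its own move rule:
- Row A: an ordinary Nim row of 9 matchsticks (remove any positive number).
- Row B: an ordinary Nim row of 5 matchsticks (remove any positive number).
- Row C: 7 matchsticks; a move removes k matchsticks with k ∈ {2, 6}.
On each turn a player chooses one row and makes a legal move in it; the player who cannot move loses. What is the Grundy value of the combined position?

13

Row A is a plain Nim row of size 9, so its Grundy value is 9.
Row B is a plain Nim row of size 5, so its Grundy value is 5.
For row C, compute g(0), g(1), … with moves {2, 6}:
k:     0  1  2  3  4  5  6  7
g(k):  0  0  1  1  0  0  1  1
So g(7) = 1.
The value of a disjunctive sum is the nim-sum of the parts.
Combined value = 9 XOR 5 XOR 1 = 13.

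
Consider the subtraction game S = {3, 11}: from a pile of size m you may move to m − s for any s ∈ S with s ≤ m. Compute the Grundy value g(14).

0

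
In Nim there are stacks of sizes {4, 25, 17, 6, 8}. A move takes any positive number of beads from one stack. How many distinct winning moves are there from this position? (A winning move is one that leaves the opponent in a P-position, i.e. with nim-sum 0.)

Nim-sum: 4 ^ 25 ^ 17 ^ 6 ^ 8 = 2.
The overall nim-sum is X = 2. A stack of size p has a winning move iff p XOR X < p (reduce it to p XOR X).
  4: 4 XOR 2 = 6 ≥ 4 — no move.
  25: 25 XOR 2 = 27 ≥ 25 — no move.
  17: 17 XOR 2 = 19 ≥ 17 — no move.
  6: 6 XOR 2 = 4 < 6 — winning move (to 4).
  8: 8 XOR 2 = 10 ≥ 8 — no move.
That gives 1 winning move.

1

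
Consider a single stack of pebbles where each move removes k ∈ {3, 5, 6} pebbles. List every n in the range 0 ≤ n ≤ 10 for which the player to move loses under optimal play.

0, 1, 2, 9, 10

Build the Grundy sequence with g(k) = mex{g(k−s) : s ∈ {3, 5, 6}, s ≤ k}:
g(0) = mex{} = 0
g(1) = mex{} = 0
g(2) = mex{} = 0
g(3) = mex{0} = 1
g(4) = mex{0} = 1
g(5) = mex{0} = 1
g(6) = mex{0,1} = 2
g(7) = mex{0,1} = 2
g(8) = mex{0,1} = 2
g(9) = mex{1,2} = 0
g(10) = mex{1,2} = 0
The P-positions (g = 0) in 0..10 are 0, 1, 2, 9, 10.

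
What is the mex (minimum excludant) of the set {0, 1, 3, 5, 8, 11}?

2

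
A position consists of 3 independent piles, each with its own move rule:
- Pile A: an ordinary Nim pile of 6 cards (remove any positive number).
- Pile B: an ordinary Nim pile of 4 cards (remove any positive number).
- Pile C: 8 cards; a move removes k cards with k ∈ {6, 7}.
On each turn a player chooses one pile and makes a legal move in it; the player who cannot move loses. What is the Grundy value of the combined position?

3

Pile A is a plain Nim pile of size 6, so its Grundy value is 6.
Pile B is a plain Nim pile of size 4, so its Grundy value is 4.
Grundy values for pile C (subtraction set {6, 7}):
g(0) = mex{} = 0
g(1) = mex{} = 0
g(2) = mex{} = 0
g(3) = mex{} = 0
g(4) = mex{} = 0
g(5) = mex{} = 0
g(6) = mex{0} = 1
g(7) = mex{0} = 1
g(8) = mex{0} = 1
So g(8) = 1.
By the Sprague-Grundy theorem, the Grundy value of a sum of independent games is the XOR of the component values.
Combined value = 6 ⊕ 4 ⊕ 1 = 3.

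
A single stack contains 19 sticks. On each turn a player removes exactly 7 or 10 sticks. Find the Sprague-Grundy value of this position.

Build the Grundy sequence with g(k) = mex{g(k−s) : s ∈ {7, 10}, s ≤ k}:
k:     0  1  2  3  4  5  6  7  8  9 10 11 12 13 14 15 16 17 18 19
g(k):  0  0  0  0  0  0  0  1  1  1  1  1  1  1  2  2  2  0  0  0
So g(19) = 0.

0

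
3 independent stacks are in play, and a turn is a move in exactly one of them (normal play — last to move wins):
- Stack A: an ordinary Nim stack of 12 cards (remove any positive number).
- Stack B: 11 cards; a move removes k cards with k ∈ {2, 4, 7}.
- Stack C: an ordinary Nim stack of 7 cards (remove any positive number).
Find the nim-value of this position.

Stack A is a plain Nim stack of size 12, so its Grundy value is 12.
For stack B, compute g(0), g(1), … with moves {2, 4, 7}:
g(0) = mex{} = 0
g(1) = mex{} = 0
g(2) = mex{0} = 1
g(3) = mex{0} = 1
g(4) = mex{0,1} = 2
g(5) = mex{0,1} = 2
g(6) = mex{1,2} = 0
g(7) = mex{0,1,2} = 3
g(8) = mex{0,2} = 1
g(9) = mex{1,2,3} = 0
g(10) = mex{0,1} = 2
g(11) = mex{0,2,3} = 1
So g(11) = 1.
Stack C is a plain Nim stack of size 7, so its Grundy value is 7.
By the Sprague-Grundy theorem, the Grundy value of a sum of independent games is the XOR of the component values.
Combined value = 12 XOR 1 XOR 7 = 10.

10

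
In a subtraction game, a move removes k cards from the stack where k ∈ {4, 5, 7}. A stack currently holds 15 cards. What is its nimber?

Build the Grundy sequence with g(k) = mex{g(k−s) : s ∈ {4, 5, 7}, s ≤ k}:
k:     0  1  2  3  4  5  6  7  8  9 10 11 12 13 14 15
g(k):  0  0  0  0  1  1  1  1  2  2  2  0  0  0  0  1
So g(15) = 1.

1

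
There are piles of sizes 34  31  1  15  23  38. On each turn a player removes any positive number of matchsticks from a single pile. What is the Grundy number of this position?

2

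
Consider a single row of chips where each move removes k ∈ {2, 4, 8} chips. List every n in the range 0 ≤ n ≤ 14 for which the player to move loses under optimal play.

Build the Grundy sequence with g(k) = mex{g(k−s) : s ∈ {2, 4, 8}, s ≤ k}:
k:     0  1  2  3  4  5  6  7  8  9 10 11 12 13 14
g(k):  0  0  1  1  2  2  0  0  1  1  2  2  0  0  1
The P-positions (g = 0) in 0..14 are 0, 1, 6, 7, 12, 13.

0, 1, 6, 7, 12, 13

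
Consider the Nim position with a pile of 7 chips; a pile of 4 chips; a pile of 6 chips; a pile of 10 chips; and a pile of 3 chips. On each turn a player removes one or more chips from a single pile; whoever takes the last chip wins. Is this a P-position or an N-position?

N-position

Compute the nim-sum pairwise:
7 ⊕ 4 = 3
3 ⊕ 6 = 5
5 ⊕ 10 = 15
15 ⊕ 3 = 12
The nim-sum is 12 ≠ 0, so this is an N-position: the player to move can win.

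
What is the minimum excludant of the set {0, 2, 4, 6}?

0 is in the set but 1 is not, so the mex is 1.

1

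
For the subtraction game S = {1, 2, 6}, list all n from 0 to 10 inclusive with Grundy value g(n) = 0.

0, 3, 7, 10

Build the Grundy sequence with g(k) = mex{g(k−s) : s ∈ {1, 2, 6}, s ≤ k}:
k:     0  1  2  3  4  5  6  7  8  9 10
g(k):  0  1  2  0  1  2  3  0  1  2  0
The P-positions (g = 0) in 0..10 are 0, 3, 7, 10.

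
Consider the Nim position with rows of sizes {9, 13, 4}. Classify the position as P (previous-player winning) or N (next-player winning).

P-position

Compute the nim-sum pairwise:
9 ⊕ 13 = 4
4 ⊕ 4 = 0
The nim-sum is 0, so this is a P-position: the player to move is in a losing position under optimal play.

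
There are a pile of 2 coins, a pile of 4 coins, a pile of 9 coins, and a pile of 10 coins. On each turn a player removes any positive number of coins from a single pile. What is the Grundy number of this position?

Compute the nim-sum pairwise:
2 ^ 4 = 6
6 ^ 9 = 15
15 ^ 10 = 5

5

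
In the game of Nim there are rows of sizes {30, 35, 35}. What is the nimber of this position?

30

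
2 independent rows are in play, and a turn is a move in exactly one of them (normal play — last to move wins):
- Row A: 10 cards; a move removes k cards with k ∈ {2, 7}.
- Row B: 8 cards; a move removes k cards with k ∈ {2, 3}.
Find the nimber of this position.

1

Build the Grundy sequence for row A with g(k) = mex{g(k−s) : s ∈ {2, 7}, s ≤ k}:
k:     0  1  2  3  4  5  6  7  8  9 10
g(k):  0  0  1  1  0  0  1  1  2  0  0
So g(10) = 0.
Grundy values for row B (subtraction set {2, 3}):
g(0) = mex{} = 0
g(1) = mex{} = 0
g(2) = mex{0} = 1
g(3) = mex{0} = 1
g(4) = mex{0,1} = 2
g(5) = mex{1} = 0
g(6) = mex{1,2} = 0
g(7) = mex{0,2} = 1
g(8) = mex{0} = 1
So g(8) = 1.
By the Sprague-Grundy theorem, the Grundy value of a sum of independent games is the XOR of the component values.
Combined value = 0 XOR 1 = 1.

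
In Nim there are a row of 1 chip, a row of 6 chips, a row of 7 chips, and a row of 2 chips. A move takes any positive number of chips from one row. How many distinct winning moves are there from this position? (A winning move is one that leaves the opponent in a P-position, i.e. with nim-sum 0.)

3

Compute the nim-sum pairwise:
1 ^ 6 = 7
7 ^ 7 = 0
0 ^ 2 = 2
The overall nim-sum is X = 2. A row of size p has a winning move iff p XOR X < p (reduce it to p XOR X).
  1: 1 XOR 2 = 3 ≥ 1 — no move.
  6: 6 XOR 2 = 4 < 6 — winning move (to 4).
  7: 7 XOR 2 = 5 < 7 — winning move (to 5).
  2: 2 XOR 2 = 0 < 2 — winning move (to 0).
That gives 3 winning moves.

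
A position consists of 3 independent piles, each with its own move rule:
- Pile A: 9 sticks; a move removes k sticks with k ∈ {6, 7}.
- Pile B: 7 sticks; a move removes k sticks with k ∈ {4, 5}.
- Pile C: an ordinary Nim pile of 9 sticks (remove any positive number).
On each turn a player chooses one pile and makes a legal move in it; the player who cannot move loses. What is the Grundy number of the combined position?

Grundy values for pile A (subtraction set {6, 7}):
g(0) = mex{} = 0
g(1) = mex{} = 0
g(2) = mex{} = 0
g(3) = mex{} = 0
g(4) = mex{} = 0
g(5) = mex{} = 0
g(6) = mex{0} = 1
g(7) = mex{0} = 1
g(8) = mex{0} = 1
g(9) = mex{0} = 1
So g(9) = 1.
For pile B, compute g(0), g(1), … with moves {4, 5}:
k:     0  1  2  3  4  5  6  7
g(k):  0  0  0  0  1  1  1  1
So g(7) = 1.
Pile C is a plain Nim pile of size 9, so its Grundy value is 9.
The value of a disjunctive sum is the nim-sum of the parts.
Combined value = 1 ⊕ 1 ⊕ 9 = 9.

9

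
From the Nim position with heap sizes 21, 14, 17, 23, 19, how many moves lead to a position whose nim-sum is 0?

Compute the nim-sum pairwise:
21 XOR 14 = 27
27 XOR 17 = 10
10 XOR 23 = 29
29 XOR 19 = 14
The overall nim-sum is X = 14. A heap of size p has a winning move iff p XOR X < p (reduce it to p XOR X).
  21: 21 XOR 14 = 27 ≥ 21 — no move.
  14: 14 XOR 14 = 0 < 14 — winning move (to 0).
  17: 17 XOR 14 = 31 ≥ 17 — no move.
  23: 23 XOR 14 = 25 ≥ 23 — no move.
  19: 19 XOR 14 = 29 ≥ 19 — no move.
That gives 1 winning move.

1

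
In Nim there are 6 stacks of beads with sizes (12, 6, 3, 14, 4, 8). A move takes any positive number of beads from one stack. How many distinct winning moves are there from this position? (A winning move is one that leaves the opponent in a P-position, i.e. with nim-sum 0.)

3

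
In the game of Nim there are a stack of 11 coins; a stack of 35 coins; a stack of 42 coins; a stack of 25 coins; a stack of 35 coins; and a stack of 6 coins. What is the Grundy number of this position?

Compute the nim-sum pairwise:
11 ^ 35 = 40
40 ^ 42 = 2
2 ^ 25 = 27
27 ^ 35 = 56
56 ^ 6 = 62

62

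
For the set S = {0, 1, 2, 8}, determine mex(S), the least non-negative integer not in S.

The values 0, 1, 2 are all present; 3 is the first non-negative integer missing from the set.

3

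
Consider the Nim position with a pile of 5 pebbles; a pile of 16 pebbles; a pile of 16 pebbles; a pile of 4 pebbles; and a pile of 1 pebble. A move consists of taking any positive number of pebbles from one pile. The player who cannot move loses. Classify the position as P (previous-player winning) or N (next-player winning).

P-position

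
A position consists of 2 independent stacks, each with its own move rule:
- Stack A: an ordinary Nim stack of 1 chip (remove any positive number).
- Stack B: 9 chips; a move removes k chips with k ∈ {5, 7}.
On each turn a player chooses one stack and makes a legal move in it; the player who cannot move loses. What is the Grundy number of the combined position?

0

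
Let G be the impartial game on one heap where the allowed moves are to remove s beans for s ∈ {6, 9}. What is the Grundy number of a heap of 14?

2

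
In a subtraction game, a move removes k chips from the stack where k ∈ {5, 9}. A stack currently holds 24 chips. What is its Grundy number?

Compute g(0), g(1), … for moves {5, 9}:
k:     0  1  2  3  4  5  6  7  8  9 10 11 12 13 14 15 16 17 18 19 20 21 22 23 24
g(k):  0  0  0  0  0  1  1  1  1  1  2  2  2  2  0  0  0  0  0  1  1  1  1  1  2
So g(24) = 2.

2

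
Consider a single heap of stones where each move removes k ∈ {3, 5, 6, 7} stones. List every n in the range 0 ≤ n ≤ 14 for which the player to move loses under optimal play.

Compute g(0), g(1), … for moves {3, 5, 6, 7}:
k:     0  1  2  3  4  5  6  7  8  9 10 11 12 13 14
g(k):  0  0  0  1  1  1  2  2  2  3  0  0  0  1  1
The P-positions (g = 0) in 0..14 are 0, 1, 2, 10, 11, 12.

0, 1, 2, 10, 11, 12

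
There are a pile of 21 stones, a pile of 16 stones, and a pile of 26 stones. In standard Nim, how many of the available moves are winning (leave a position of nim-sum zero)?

Nim-sum: 21 ⊕ 16 ⊕ 26 = 31.
The overall nim-sum is X = 31. A pile of size p has a winning move iff p XOR X < p (reduce it to p XOR X).
  21: 21 XOR 31 = 10 < 21 — winning move (to 10).
  16: 16 XOR 31 = 15 < 16 — winning move (to 15).
  26: 26 XOR 31 = 5 < 26 — winning move (to 5).
That gives 3 winning moves.

3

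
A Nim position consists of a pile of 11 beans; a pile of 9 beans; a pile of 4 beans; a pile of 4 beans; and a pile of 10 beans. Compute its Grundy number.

8

Nim-sum: 11 ^ 9 ^ 4 ^ 4 ^ 10 = 8.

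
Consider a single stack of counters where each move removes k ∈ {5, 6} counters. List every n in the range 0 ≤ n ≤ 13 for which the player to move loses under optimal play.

0, 1, 2, 3, 4, 11, 12, 13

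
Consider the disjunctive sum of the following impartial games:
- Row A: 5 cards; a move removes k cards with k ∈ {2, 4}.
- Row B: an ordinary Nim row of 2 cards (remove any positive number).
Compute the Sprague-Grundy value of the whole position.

Grundy values for row A (subtraction set {2, 4}):
k:     0  1  2  3  4  5
g(k):  0  0  1  1  2  2
So g(5) = 2.
Row B is a plain Nim row of size 2, so its Grundy value is 2.
The value of a disjunctive sum is the nim-sum of the parts.
Combined value = 2 XOR 2 = 0.

0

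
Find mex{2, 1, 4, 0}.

3

The values 0, 1, 2 are all present; 3 is the first non-negative integer missing from the set.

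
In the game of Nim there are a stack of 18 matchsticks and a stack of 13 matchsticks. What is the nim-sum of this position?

31

In binary:
  10010  (18)
  01101  (13)
  -----
  11111  (31)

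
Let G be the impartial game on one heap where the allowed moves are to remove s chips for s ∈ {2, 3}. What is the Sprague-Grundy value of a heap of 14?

2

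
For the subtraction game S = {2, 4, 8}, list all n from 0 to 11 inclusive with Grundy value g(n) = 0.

0, 1, 6, 7

Grundy values for subtraction set {2, 4, 8}:
g(0) = mex{} = 0
g(1) = mex{} = 0
g(2) = mex{0} = 1
g(3) = mex{0} = 1
g(4) = mex{0,1} = 2
g(5) = mex{0,1} = 2
g(6) = mex{1,2} = 0
g(7) = mex{1,2} = 0
g(8) = mex{0,2} = 1
g(9) = mex{0,2} = 1
g(10) = mex{0,1} = 2
g(11) = mex{0,1} = 2
The P-positions (g = 0) in 0..11 are 0, 1, 6, 7.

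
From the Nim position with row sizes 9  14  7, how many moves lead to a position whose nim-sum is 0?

0

Compute the nim-sum pairwise:
9 ⊕ 14 = 7
7 ⊕ 7 = 0
The nim-sum is already 0, so every move leaves a nonzero nim-sum — there are no winning moves.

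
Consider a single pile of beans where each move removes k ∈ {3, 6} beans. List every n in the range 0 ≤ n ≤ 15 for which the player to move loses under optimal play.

Build the Grundy sequence with g(k) = mex{g(k−s) : s ∈ {3, 6}, s ≤ k}:
k:     0  1  2  3  4  5  6  7  8  9 10 11 12 13 14 15
g(k):  0  0  0  1  1  1  2  2  2  0  0  0  1  1  1  2
The P-positions (g = 0) in 0..15 are 0, 1, 2, 9, 10, 11.

0, 1, 2, 9, 10, 11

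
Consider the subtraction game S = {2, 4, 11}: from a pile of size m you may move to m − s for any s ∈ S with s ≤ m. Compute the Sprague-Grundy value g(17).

2

Compute g(0), g(1), … for moves {2, 4, 11}:
k:     0  1  2  3  4  5  6  7  8  9 10 11 12 13 14 15 16 17
g(k):  0  0  1  1  2  2  0  0  1  1  2  2  3  0  0  1  1  2
So g(17) = 2.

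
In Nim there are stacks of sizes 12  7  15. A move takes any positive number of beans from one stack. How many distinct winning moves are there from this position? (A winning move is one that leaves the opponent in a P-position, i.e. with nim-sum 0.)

3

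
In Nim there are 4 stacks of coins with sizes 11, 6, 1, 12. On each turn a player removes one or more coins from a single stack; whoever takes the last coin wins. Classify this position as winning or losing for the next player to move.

Losing position

In binary:
  1011  (11)
  0110  (6)
  0001  (1)
  1100  (12)
  ----
  0000  (0)
The nim-sum is 0, so this is a P-position: the player to move is in a losing position under optimal play.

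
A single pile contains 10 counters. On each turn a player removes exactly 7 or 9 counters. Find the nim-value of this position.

Compute g(0), g(1), … for moves {7, 9}:
k:     0  1  2  3  4  5  6  7  8  9 10
g(k):  0  0  0  0  0  0  0  1  1  1  1
So g(10) = 1.

1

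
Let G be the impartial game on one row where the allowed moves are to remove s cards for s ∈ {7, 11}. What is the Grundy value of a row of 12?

Build the Grundy sequence with g(k) = mex{g(k−s) : s ∈ {7, 11}, s ≤ k}:
k:     0  1  2  3  4  5  6  7  8  9 10 11 12
g(k):  0  0  0  0  0  0  0  1  1  1  1  1  1
So g(12) = 1.

1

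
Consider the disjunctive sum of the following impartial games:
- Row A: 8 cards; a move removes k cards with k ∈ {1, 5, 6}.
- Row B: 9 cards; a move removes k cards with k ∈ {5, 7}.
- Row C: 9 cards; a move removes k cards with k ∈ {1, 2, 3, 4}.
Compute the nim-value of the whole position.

Grundy values for row A (subtraction set {1, 5, 6}):
k:     0  1  2  3  4  5  6  7  8
g(k):  0  1  0  1  0  1  2  3  2
So g(8) = 2.
Build the Grundy sequence for row B with g(k) = mex{g(k−s) : s ∈ {5, 7}, s ≤ k}:
k:     0  1  2  3  4  5  6  7  8  9
g(k):  0  0  0  0  0  1  1  1  1  1
So g(9) = 1.
For row C, compute g(0), g(1), … with moves {1, 2, 3, 4}:
g(0) = mex{} = 0
g(1) = mex{0} = 1
g(2) = mex{0,1} = 2
g(3) = mex{0,1,2} = 3
g(4) = mex{0,1,2,3} = 4
g(5) = mex{1,2,3,4} = 0
g(6) = mex{0,2,3,4} = 1
g(7) = mex{0,1,3,4} = 2
g(8) = mex{0,1,2,4} = 3
g(9) = mex{0,1,2,3} = 4
So g(9) = 4.
The value of a disjunctive sum is the nim-sum of the parts.
Combined value = 2 ⊕ 1 ⊕ 4 = 7.

7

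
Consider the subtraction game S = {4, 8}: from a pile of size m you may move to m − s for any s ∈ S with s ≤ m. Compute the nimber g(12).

0

Build the Grundy sequence with g(k) = mex{g(k−s) : s ∈ {4, 8}, s ≤ k}:
g(0) = mex{} = 0
g(1) = mex{} = 0
g(2) = mex{} = 0
g(3) = mex{} = 0
g(4) = mex{0} = 1
g(5) = mex{0} = 1
g(6) = mex{0} = 1
g(7) = mex{0} = 1
g(8) = mex{0,1} = 2
g(9) = mex{0,1} = 2
g(10) = mex{0,1} = 2
g(11) = mex{0,1} = 2
g(12) = mex{1,2} = 0
So g(12) = 0.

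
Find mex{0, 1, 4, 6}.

2

The values 0, 1 are all present; 2 is the first non-negative integer missing from the set.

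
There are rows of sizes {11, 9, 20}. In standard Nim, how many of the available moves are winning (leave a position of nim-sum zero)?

Compute the nim-sum pairwise:
11 ^ 9 = 2
2 ^ 20 = 22
The overall nim-sum is X = 22. A row of size p has a winning move iff p XOR X < p (reduce it to p XOR X).
  11: 11 XOR 22 = 29 ≥ 11 — no move.
  9: 9 XOR 22 = 31 ≥ 9 — no move.
  20: 20 XOR 22 = 2 < 20 — winning move (to 2).
That gives 1 winning move.

1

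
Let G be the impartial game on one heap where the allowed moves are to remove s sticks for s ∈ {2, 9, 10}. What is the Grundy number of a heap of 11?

Grundy values for subtraction set {2, 9, 10}:
k:     0  1  2  3  4  5  6  7  8  9 10 11
g(k):  0  0  1  1  0  0  1  1  0  2  1  3
So g(11) = 3.

3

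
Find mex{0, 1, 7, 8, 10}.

2

The values 0, 1 are all present; 2 is the first non-negative integer missing from the set.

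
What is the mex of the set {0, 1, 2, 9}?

3

The values 0, 1, 2 are all present; 3 is the first non-negative integer missing from the set.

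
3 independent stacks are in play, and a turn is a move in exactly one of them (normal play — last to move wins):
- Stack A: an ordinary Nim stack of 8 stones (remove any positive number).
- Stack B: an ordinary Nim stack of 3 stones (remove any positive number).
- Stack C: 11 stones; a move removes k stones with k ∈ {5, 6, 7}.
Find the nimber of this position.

9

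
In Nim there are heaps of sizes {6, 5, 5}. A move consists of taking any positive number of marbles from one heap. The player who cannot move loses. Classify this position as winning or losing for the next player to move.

Winning position

Write each in binary and XOR column by column:
  110  (6)
  101  (5)
  101  (5)
  ---
  110  (6)
The nim-sum is 6 ≠ 0, so this is an N-position: the player to move can win.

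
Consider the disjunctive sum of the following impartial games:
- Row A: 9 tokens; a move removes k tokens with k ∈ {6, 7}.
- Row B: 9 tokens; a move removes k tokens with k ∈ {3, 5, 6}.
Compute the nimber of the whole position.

1

Grundy values for row A (subtraction set {6, 7}):
k:     0  1  2  3  4  5  6  7  8  9
g(k):  0  0  0  0  0  0  1  1  1  1
So g(9) = 1.
Grundy values for row B (subtraction set {3, 5, 6}):
k:     0  1  2  3  4  5  6  7  8  9
g(k):  0  0  0  1  1  1  2  2  2  0
So g(9) = 0.
By the Sprague-Grundy theorem, the Grundy value of a sum of independent games is the XOR of the component values.
Combined value = 1 XOR 0 = 1.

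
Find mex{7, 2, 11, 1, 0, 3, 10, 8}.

The values 0, 1, 2, 3 are all present; 4 is the first non-negative integer missing from the set.

4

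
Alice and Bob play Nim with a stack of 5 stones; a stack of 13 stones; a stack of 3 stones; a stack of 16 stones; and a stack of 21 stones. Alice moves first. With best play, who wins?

Alice wins

Nim-sum: 5 XOR 13 XOR 3 XOR 16 XOR 21 = 14.
The nim-sum is 14 ≠ 0, so this is an N-position: the player to move can win; Alice has a winning move.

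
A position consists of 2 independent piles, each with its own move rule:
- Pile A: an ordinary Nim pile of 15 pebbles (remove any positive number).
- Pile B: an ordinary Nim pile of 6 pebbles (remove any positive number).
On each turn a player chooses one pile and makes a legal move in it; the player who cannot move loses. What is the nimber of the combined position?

Pile A is a plain Nim pile of size 15, so its Grundy value is 15.
Pile B is a plain Nim pile of size 6, so its Grundy value is 6.
By the Sprague-Grundy theorem, the Grundy value of a sum of independent games is the XOR of the component values.
Combined value = 15 XOR 6 = 9.

9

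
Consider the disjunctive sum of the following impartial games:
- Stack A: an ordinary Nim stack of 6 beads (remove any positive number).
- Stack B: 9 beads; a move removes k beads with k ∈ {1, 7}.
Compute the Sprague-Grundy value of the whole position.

7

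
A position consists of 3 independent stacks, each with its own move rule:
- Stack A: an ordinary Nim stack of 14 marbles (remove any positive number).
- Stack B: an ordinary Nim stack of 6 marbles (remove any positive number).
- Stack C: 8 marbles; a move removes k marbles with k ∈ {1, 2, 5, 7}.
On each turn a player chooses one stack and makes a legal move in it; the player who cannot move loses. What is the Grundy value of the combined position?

Stack A is a plain Nim stack of size 14, so its Grundy value is 14.
Stack B is a plain Nim stack of size 6, so its Grundy value is 6.
Build the Grundy sequence for stack C with g(k) = mex{g(k−s) : s ∈ {1, 2, 5, 7}, s ≤ k}:
g(0) = mex{} = 0
g(1) = mex{0} = 1
g(2) = mex{0,1} = 2
g(3) = mex{1,2} = 0
g(4) = mex{0,2} = 1
g(5) = mex{0,1} = 2
g(6) = mex{1,2} = 0
g(7) = mex{0,2} = 1
g(8) = mex{0,1} = 2
So g(8) = 2.
The value of a disjunctive sum is the nim-sum of the parts.
Combined value = 14 ⊕ 6 ⊕ 2 = 10.

10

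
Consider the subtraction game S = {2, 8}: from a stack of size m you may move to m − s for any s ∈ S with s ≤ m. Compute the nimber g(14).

Build the Grundy sequence with g(k) = mex{g(k−s) : s ∈ {2, 8}, s ≤ k}:
g(0) = mex{} = 0
g(1) = mex{} = 0
g(2) = mex{0} = 1
g(3) = mex{0} = 1
g(4) = mex{1} = 0
g(5) = mex{1} = 0
g(6) = mex{0} = 1
g(7) = mex{0} = 1
g(8) = mex{0,1} = 2
g(9) = mex{0,1} = 2
g(10) = mex{1,2} = 0
g(11) = mex{1,2} = 0
g(12) = mex{0} = 1
g(13) = mex{0} = 1
g(14) = mex{1} = 0
So g(14) = 0.

0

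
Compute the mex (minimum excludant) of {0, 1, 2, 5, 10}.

3

The values 0, 1, 2 are all present; 3 is the first non-negative integer missing from the set.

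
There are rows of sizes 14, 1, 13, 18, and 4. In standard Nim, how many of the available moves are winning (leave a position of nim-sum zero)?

Nim-sum: 14 ⊕ 1 ⊕ 13 ⊕ 18 ⊕ 4 = 20.
The overall nim-sum is X = 20. A row of size p has a winning move iff p XOR X < p (reduce it to p XOR X).
  14: 14 XOR 20 = 26 ≥ 14 — no move.
  1: 1 XOR 20 = 21 ≥ 1 — no move.
  13: 13 XOR 20 = 25 ≥ 13 — no move.
  18: 18 XOR 20 = 6 < 18 — winning move (to 6).
  4: 4 XOR 20 = 16 ≥ 4 — no move.
That gives 1 winning move.

1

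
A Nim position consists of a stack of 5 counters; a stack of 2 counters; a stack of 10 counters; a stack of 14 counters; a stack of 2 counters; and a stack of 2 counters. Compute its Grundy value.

3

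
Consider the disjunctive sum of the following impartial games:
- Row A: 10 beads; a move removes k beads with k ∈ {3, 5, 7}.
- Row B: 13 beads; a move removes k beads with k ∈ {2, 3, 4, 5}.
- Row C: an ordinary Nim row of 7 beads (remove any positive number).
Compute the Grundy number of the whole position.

4

Grundy values for row A (subtraction set {3, 5, 7}):
k:     0  1  2  3  4  5  6  7  8  9 10
g(k):  0  0  0  1  1  1  2  2  2  3  0
So g(10) = 0.
Build the Grundy sequence for row B with g(k) = mex{g(k−s) : s ∈ {2, 3, 4, 5}, s ≤ k}:
g(0) = mex{} = 0
g(1) = mex{} = 0
g(2) = mex{0} = 1
g(3) = mex{0} = 1
g(4) = mex{0,1} = 2
g(5) = mex{0,1} = 2
g(6) = mex{0,1,2} = 3
g(7) = mex{1,2} = 0
g(8) = mex{1,2,3} = 0
g(9) = mex{0,2,3} = 1
g(10) = mex{0,2,3} = 1
g(11) = mex{0,1,3} = 2
g(12) = mex{0,1} = 2
g(13) = mex{0,1,2} = 3
So g(13) = 3.
Row C is a plain Nim row of size 7, so its Grundy value is 7.
The value of a disjunctive sum is the nim-sum of the parts.
Combined value = 0 ⊕ 3 ⊕ 7 = 4.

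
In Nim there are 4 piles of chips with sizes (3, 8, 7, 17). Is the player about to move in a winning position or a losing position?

Winning position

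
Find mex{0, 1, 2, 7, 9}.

3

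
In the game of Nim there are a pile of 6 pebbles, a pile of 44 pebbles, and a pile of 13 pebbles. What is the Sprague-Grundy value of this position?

39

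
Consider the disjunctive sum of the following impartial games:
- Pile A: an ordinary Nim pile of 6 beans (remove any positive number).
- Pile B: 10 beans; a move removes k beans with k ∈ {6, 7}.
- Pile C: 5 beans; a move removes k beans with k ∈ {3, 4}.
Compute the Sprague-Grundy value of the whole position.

Pile A is a plain Nim pile of size 6, so its Grundy value is 6.
Build the Grundy sequence for pile B with g(k) = mex{g(k−s) : s ∈ {6, 7}, s ≤ k}:
k:     0  1  2  3  4  5  6  7  8  9 10
g(k):  0  0  0  0  0  0  1  1  1  1  1
So g(10) = 1.
For pile C, compute g(0), g(1), … with moves {3, 4}:
k:     0  1  2  3  4  5
g(k):  0  0  0  1  1  1
So g(5) = 1.
The value of a disjunctive sum is the nim-sum of the parts.
Combined value = 6 ⊕ 1 ⊕ 1 = 6.

6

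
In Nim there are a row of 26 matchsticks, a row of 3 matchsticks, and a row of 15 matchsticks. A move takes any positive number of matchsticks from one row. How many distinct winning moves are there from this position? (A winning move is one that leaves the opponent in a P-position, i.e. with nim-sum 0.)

Compute the nim-sum pairwise:
26 XOR 3 = 25
25 XOR 15 = 22
The overall nim-sum is X = 22. A row of size p has a winning move iff p XOR X < p (reduce it to p XOR X).
  26: 26 XOR 22 = 12 < 26 — winning move (to 12).
  3: 3 XOR 22 = 21 ≥ 3 — no move.
  15: 15 XOR 22 = 25 ≥ 15 — no move.
That gives 1 winning move.

1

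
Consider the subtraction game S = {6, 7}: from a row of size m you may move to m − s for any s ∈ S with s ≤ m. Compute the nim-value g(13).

0

Build the Grundy sequence with g(k) = mex{g(k−s) : s ∈ {6, 7}, s ≤ k}:
g(0) = mex{} = 0
g(1) = mex{} = 0
g(2) = mex{} = 0
g(3) = mex{} = 0
g(4) = mex{} = 0
g(5) = mex{} = 0
g(6) = mex{0} = 1
g(7) = mex{0} = 1
g(8) = mex{0} = 1
g(9) = mex{0} = 1
g(10) = mex{0} = 1
g(11) = mex{0} = 1
g(12) = mex{0,1} = 2
g(13) = mex{1} = 0
So g(13) = 0.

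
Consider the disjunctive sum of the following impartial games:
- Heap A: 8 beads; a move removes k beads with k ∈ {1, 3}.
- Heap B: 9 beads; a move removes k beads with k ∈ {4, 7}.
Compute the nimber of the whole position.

2

Grundy values for heap A (subtraction set {1, 3}):
k:     0  1  2  3  4  5  6  7  8
g(k):  0  1  0  1  0  1  0  1  0
So g(8) = 0.
For heap B, compute g(0), g(1), … with moves {4, 7}:
k:     0  1  2  3  4  5  6  7  8  9
g(k):  0  0  0  0  1  1  1  1  2  2
So g(9) = 2.
The value of a disjunctive sum is the nim-sum of the parts.
Combined value = 0 XOR 2 = 2.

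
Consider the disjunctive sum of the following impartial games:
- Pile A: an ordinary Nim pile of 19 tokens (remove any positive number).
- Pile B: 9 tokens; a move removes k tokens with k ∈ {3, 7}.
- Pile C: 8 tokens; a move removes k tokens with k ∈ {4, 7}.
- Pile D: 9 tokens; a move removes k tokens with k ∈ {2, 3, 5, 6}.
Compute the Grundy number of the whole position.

16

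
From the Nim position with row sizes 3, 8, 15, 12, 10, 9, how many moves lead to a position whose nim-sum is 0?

5

In binary:
  0011  (3)
  1000  (8)
  1111  (15)
  1100  (12)
  1010  (10)
  1001  (9)
  ----
  1011  (11)
The overall nim-sum is X = 11. A row of size p has a winning move iff p XOR X < p (reduce it to p XOR X).
  3: 3 XOR 11 = 8 ≥ 3 — no move.
  8: 8 XOR 11 = 3 < 8 — winning move (to 3).
  15: 15 XOR 11 = 4 < 15 — winning move (to 4).
  12: 12 XOR 11 = 7 < 12 — winning move (to 7).
  10: 10 XOR 11 = 1 < 10 — winning move (to 1).
  9: 9 XOR 11 = 2 < 9 — winning move (to 2).
That gives 5 winning moves.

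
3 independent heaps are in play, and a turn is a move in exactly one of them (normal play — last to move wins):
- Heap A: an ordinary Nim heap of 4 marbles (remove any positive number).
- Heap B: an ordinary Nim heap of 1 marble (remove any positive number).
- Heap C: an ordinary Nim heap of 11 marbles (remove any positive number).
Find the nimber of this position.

Heap A is a plain Nim heap of size 4, so its Grundy value is 4.
Heap B is a plain Nim heap of size 1, so its Grundy value is 1.
Heap C is a plain Nim heap of size 11, so its Grundy value is 11.
The value of a disjunctive sum is the nim-sum of the parts.
Combined value = 4 XOR 1 XOR 11 = 14.

14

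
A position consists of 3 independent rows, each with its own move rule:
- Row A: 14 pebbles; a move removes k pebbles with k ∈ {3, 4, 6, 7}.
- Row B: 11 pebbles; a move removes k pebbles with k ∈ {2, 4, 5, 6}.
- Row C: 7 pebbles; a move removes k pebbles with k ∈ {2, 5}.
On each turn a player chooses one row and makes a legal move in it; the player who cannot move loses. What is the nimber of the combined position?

Grundy values for row A (subtraction set {3, 4, 6, 7}):
k:     0  1  2  3  4  5  6  7  8  9 10 11 12 13 14
g(k):  0  0  0  1  1  1  2  2  2  3  0  0  0  1  1
So g(14) = 1.
Grundy values for row B (subtraction set {2, 4, 5, 6}):
k:     0  1  2  3  4  5  6  7  8  9 10 11
g(k):  0  0  1  1  2  2  3  3  0  0  1  1
So g(11) = 1.
Grundy values for row C (subtraction set {2, 5}):
g(0) = mex{} = 0
g(1) = mex{} = 0
g(2) = mex{0} = 1
g(3) = mex{0} = 1
g(4) = mex{1} = 0
g(5) = mex{0,1} = 2
g(6) = mex{0} = 1
g(7) = mex{1,2} = 0
So g(7) = 0.
By the Sprague-Grundy theorem, the Grundy value of a sum of independent games is the XOR of the component values.
Combined value = 1 ⊕ 1 ⊕ 0 = 0.

0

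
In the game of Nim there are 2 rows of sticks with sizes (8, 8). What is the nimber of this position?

0

In binary:
  1000  (8)
  1000  (8)
  ----
  0000  (0)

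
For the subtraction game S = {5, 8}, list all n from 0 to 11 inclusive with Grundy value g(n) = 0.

Grundy values for subtraction set {5, 8}:
k:     0  1  2  3  4  5  6  7  8  9 10 11
g(k):  0  0  0  0  0  1  1  1  1  1  2  2
The P-positions (g = 0) in 0..11 are 0, 1, 2, 3, 4.

0, 1, 2, 3, 4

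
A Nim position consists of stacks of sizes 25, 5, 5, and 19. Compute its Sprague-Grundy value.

10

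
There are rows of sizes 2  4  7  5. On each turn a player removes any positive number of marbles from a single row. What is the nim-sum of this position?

4

Write each in binary and XOR column by column:
  010  (2)
  100  (4)
  111  (7)
  101  (5)
  ---
  100  (4)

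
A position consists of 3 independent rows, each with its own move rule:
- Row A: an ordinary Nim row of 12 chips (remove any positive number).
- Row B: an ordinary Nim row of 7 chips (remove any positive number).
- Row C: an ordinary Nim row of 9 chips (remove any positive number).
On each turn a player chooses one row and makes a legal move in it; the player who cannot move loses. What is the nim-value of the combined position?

Row A is a plain Nim row of size 12, so its Grundy value is 12.
Row B is a plain Nim row of size 7, so its Grundy value is 7.
Row C is a plain Nim row of size 9, so its Grundy value is 9.
By the Sprague-Grundy theorem, the Grundy value of a sum of independent games is the XOR of the component values.
Combined value = 12 XOR 7 XOR 9 = 2.

2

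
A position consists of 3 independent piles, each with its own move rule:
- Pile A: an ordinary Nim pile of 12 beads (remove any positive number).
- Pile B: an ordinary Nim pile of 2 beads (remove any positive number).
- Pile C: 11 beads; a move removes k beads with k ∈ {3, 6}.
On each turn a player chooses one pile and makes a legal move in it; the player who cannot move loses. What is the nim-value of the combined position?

Pile A is a plain Nim pile of size 12, so its Grundy value is 12.
Pile B is a plain Nim pile of size 2, so its Grundy value is 2.
Grundy values for pile C (subtraction set {3, 6}):
k:     0  1  2  3  4  5  6  7  8  9 10 11
g(k):  0  0  0  1  1  1  2  2  2  0  0  0
So g(11) = 0.
By the Sprague-Grundy theorem, the Grundy value of a sum of independent games is the XOR of the component values.
Combined value = 12 XOR 2 XOR 0 = 14.

14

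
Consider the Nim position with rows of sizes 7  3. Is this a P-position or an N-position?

N-position

Compute the nim-sum pairwise:
7 ^ 3 = 4
The nim-sum is 4 ≠ 0, so this is an N-position: the player to move can win.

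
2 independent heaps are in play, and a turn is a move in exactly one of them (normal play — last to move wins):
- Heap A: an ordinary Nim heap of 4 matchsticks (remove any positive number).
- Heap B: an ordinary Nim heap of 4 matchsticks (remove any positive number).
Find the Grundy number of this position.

0

Heap A is a plain Nim heap of size 4, so its Grundy value is 4.
Heap B is a plain Nim heap of size 4, so its Grundy value is 4.
The value of a disjunctive sum is the nim-sum of the parts.
Combined value = 4 ⊕ 4 = 0.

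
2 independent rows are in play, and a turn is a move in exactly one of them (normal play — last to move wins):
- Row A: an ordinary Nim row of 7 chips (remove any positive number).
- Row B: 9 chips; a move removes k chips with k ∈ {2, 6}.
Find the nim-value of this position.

7

Row A is a plain Nim row of size 7, so its Grundy value is 7.
For row B, compute g(0), g(1), … with moves {2, 6}:
k:     0  1  2  3  4  5  6  7  8  9
g(k):  0  0  1  1  0  0  1  1  0  0
So g(9) = 0.
The value of a disjunctive sum is the nim-sum of the parts.
Combined value = 7 XOR 0 = 7.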